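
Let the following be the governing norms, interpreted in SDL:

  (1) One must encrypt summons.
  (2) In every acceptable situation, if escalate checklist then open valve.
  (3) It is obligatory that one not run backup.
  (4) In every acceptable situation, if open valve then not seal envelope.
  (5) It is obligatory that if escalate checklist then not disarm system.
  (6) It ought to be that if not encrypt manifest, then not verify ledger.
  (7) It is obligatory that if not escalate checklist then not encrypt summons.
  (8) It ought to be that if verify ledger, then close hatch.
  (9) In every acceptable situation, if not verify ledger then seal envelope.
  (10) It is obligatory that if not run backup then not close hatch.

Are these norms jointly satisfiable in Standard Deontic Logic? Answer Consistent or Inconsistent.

Premise 3 gives O(¬run_backup).
Premise 10 is O(¬run_backup → ¬close_hatch); since O(¬run_backup), deontic closure gives O(¬close_hatch).
Premise 8 is O(verify_ledger → close_hatch); contrapositively O(¬close_hatch → ¬verify_ledger). Since O(¬close_hatch) holds, K gives O(¬verify_ledger).
Applying K to premise 9 (O(¬verify_ledger → seal_envelope)) and O(¬verify_ledger) yields O(seal_envelope).
The contrapositive of premise 4 (O(open_valve → ¬seal_envelope)) is O(seal_envelope → ¬open_valve), and O(seal_envelope) is already established, so O(¬open_valve).
Premise 2 is O(escalate_checklist → open_valve); contrapositively O(¬open_valve → ¬escalate_checklist). Since O(¬open_valve) holds, K gives O(¬escalate_checklist).
With premise 7, O(¬escalate_checklist → ¬encrypt_summons), the K-axiom yields O(¬encrypt_summons).
However, premise 1 gives O(encrypt_summons).
We now have both O(¬encrypt_summons) and O(encrypt_summons) — encrypt_summons is simultaneously obligatory and forbidden, violating the D-axiom.

Inconsistent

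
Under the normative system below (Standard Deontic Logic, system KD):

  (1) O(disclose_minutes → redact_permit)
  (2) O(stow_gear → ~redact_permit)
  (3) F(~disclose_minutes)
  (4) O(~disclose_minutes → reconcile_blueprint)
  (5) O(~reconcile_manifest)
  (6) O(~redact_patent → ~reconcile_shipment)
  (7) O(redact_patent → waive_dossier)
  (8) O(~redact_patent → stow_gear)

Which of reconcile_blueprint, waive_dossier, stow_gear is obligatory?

Premise 3, F(~disclose_minutes), is equivalent to O(disclose_minutes).
With premise 1, O(disclose_minutes → redact_permit), the K-axiom yields O(redact_permit).
The contrapositive of premise 2 (O(stow_gear → ~redact_permit)) is O(redact_permit → ~stow_gear), and O(redact_permit) is already established, so O(~stow_gear).
Premise 8, O(~redact_patent → stow_gear), contraposes to O(~stow_gear → redact_patent); with O(~stow_gear) we get O(redact_patent).
Applying K to premise 7 (O(redact_patent → waive_dossier)) and O(redact_patent) yields O(waive_dossier).
So O(waive_dossier) holds — waive_dossier is obligatory. None of the other listed options is made obligatory by any chain of premises.

waive_dossier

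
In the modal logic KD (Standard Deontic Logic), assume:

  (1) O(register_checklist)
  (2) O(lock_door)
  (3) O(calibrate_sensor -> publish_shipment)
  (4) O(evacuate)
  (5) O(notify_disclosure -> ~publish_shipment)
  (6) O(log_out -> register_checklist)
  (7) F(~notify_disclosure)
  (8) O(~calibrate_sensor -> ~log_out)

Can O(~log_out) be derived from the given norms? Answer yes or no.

Yes

Premise 7, F(~notify_disclosure), is equivalent to O(notify_disclosure).
With premise 5, O(notify_disclosure -> ~publish_shipment), the K-axiom yields O(~publish_shipment).
The contrapositive of premise 3 (O(calibrate_sensor -> publish_shipment)) is O(~publish_shipment -> ~calibrate_sensor), and O(~publish_shipment) is already established, so O(~calibrate_sensor).
From O(~calibrate_sensor) and premise 8, O(~calibrate_sensor -> ~log_out), we obtain O(~log_out).
Premises 1, 2, 4, 6 do not contribute to this derivation.
So O(~log_out) follows.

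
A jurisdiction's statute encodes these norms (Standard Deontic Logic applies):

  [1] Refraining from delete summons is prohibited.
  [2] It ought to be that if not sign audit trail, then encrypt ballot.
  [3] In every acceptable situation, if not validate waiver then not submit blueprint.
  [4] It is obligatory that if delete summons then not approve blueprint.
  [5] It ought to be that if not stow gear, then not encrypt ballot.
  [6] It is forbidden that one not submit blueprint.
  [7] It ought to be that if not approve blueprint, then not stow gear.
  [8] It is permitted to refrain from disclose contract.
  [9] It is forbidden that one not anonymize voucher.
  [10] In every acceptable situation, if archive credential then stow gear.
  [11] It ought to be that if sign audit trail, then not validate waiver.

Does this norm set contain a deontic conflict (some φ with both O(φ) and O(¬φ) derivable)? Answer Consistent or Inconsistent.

Inconsistent

Premise 6, F(¬submit_blueprint), is equivalent to O(submit_blueprint).
Premise 3 is O(¬validate_waiver → ¬submit_blueprint); contrapositively O(submit_blueprint → validate_waiver). Since O(submit_blueprint) holds, K gives O(validate_waiver).
The contrapositive of premise 11 (O(sign_audit_trail → ¬validate_waiver)) is O(validate_waiver → ¬sign_audit_trail), and O(validate_waiver) is already established, so O(¬sign_audit_trail).
Applying K to premise 2 (O(¬sign_audit_trail → encrypt_ballot)) and O(¬sign_audit_trail) yields O(encrypt_ballot).
Premise 5, O(¬stow_gear → ¬encrypt_ballot), contraposes to O(encrypt_ballot → stow_gear); with O(encrypt_ballot) we get O(stow_gear).
Premise 7, O(¬approve_blueprint → ¬stow_gear), contraposes to O(stow_gear → approve_blueprint); with O(stow_gear) we get O(approve_blueprint).
Premise 4 is O(delete_summons → ¬approve_blueprint); contrapositively O(approve_blueprint → ¬delete_summons). Since O(approve_blueprint) holds, K gives O(¬delete_summons).
However, F(¬delete_summons) at premise 1 amounts to O(delete_summons).
We now have both O(¬delete_summons) and O(delete_summons) — delete_summons is simultaneously obligatory and forbidden, violating the D-axiom.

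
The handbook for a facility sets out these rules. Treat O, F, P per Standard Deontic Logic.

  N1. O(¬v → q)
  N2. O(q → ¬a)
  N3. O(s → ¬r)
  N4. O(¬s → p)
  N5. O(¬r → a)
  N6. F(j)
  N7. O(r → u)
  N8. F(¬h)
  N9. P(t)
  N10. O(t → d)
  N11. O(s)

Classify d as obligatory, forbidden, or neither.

Neither

Premise 10 is O(t → d), but O(t) is not derivable from the premises (the permission P(t) asserts only ¬O(¬t), not O(t)), so it does not yield O(d).
No premise or chain of K-axiom applications forces O(d), and none forces O(¬d). So d is neither obligatory nor forbidden under these norms.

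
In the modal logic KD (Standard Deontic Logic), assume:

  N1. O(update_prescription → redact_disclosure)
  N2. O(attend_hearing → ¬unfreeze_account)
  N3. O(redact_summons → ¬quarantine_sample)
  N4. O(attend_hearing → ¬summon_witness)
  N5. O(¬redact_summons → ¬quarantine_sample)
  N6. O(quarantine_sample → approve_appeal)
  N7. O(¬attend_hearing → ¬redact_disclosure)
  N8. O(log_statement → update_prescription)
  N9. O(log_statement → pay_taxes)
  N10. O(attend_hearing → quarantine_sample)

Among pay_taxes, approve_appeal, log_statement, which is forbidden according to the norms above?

By case analysis on redact_summons: premise 3 gives O(redact_summons → ¬quarantine_sample) and premise 5 gives O(¬redact_summons → ¬quarantine_sample), so O(¬quarantine_sample) either way.
Premise 10, O(attend_hearing → quarantine_sample), contraposes to O(¬quarantine_sample → ¬attend_hearing); with O(¬quarantine_sample) we get O(¬attend_hearing).
From O(¬attend_hearing) and premise 7, O(¬attend_hearing → ¬redact_disclosure), we obtain O(¬redact_disclosure).
The contrapositive of premise 1 (O(update_prescription → redact_disclosure)) is O(¬redact_disclosure → ¬update_prescription), and O(¬redact_disclosure) is already established, so O(¬update_prescription).
Premise 8 is O(log_statement → update_prescription); contrapositively O(¬update_prescription → ¬log_statement). Since O(¬update_prescription) holds, K gives O(¬log_statement).
So O(¬log_statement) holds, i.e. log_statement is forbidden. None of the other listed options is forbidden under the premises.

log_statement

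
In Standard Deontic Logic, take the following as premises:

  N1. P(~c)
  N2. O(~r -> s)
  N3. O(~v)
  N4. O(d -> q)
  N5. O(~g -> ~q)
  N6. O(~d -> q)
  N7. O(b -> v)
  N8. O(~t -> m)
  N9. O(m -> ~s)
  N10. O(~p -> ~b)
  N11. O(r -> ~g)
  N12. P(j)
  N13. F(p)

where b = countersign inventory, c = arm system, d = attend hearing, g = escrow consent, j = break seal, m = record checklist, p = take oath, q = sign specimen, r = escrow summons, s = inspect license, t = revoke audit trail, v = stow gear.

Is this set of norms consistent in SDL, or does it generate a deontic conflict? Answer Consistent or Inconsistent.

Premise 7 is O(b -> v), but O(b) is not derivable from the premises, so it does not yield O(v).
So O(v) is not derivable, and the apparent clash with O(~v) does not arise.
A world satisfying every obligation exists (e.g. b=false, c=false, d=false, g=true, j=false, m=false, p=false, q=true, r=false, s=true, t=true, v=false); no atom is both obligatory and forbidden, so the set is consistent.

Consistent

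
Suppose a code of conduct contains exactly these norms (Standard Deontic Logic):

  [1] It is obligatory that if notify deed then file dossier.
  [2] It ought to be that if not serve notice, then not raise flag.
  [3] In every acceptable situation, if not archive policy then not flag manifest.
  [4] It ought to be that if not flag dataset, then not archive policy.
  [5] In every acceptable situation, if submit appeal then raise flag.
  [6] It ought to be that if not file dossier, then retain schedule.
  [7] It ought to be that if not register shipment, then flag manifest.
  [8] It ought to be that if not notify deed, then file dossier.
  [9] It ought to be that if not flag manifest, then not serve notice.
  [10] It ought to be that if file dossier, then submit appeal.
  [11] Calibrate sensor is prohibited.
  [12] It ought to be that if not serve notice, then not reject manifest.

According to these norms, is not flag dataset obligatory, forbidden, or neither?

Forbidden

Premises 8 and 1 are O(¬notify_deed → file_dossier) and O(notify_deed → file_dossier); every ideal world satisfies ¬notify_deed or notify_deed, so in either case file_dossier holds — hence O(file_dossier).
With premise 10, O(file_dossier → submit_appeal), the K-axiom yields O(submit_appeal).
Applying K to premise 5 (O(submit_appeal → raise_flag)) and O(submit_appeal) yields O(raise_flag).
The contrapositive of premise 2 (O(¬serve_notice → ¬raise_flag)) is O(raise_flag → serve_notice), and O(raise_flag) is already established, so O(serve_notice).
The contrapositive of premise 9 (O(¬flag_manifest → ¬serve_notice)) is O(serve_notice → flag_manifest), and O(serve_notice) is already established, so O(flag_manifest).
Premise 3 is O(¬archive_policy → ¬flag_manifest); contrapositively O(flag_manifest → archive_policy). Since O(flag_manifest) holds, K gives O(archive_policy).
Premise 4 is O(¬flag_dataset → ¬archive_policy); contrapositively O(archive_policy → flag_dataset). Since O(archive_policy) holds, K gives O(flag_dataset).
Premises 6, 7, 11, 12 do not contribute to this derivation.
Thus O(flag_dataset), which is F(¬flag_dataset): ¬flag_dataset is forbidden.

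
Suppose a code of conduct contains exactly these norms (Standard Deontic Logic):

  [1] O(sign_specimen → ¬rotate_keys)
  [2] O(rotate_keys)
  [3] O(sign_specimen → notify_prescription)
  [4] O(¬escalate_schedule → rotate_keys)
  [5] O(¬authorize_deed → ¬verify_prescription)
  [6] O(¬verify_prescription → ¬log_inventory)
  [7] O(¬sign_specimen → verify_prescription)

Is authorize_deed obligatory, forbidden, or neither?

From premise 2 we have O(rotate_keys).
The contrapositive of premise 1 (O(sign_specimen → ¬rotate_keys)) is O(rotate_keys → ¬sign_specimen), and O(rotate_keys) is already established, so O(¬sign_specimen).
Premise 7 is O(¬sign_specimen → verify_prescription); since O(¬sign_specimen), deontic closure gives O(verify_prescription).
The contrapositive of premise 5 (O(¬authorize_deed → ¬verify_prescription)) is O(verify_prescription → authorize_deed), and O(verify_prescription) is already established, so O(authorize_deed).
Premises 3, 4, 6 do not contribute to this derivation.
Hence authorize_deed is obligatory.

Obligatory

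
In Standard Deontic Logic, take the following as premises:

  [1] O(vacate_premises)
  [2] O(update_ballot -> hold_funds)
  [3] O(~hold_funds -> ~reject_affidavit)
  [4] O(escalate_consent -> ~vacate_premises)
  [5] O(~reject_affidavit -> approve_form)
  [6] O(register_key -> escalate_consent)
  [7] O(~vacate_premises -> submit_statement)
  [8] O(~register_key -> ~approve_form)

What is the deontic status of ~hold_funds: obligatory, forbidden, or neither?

Premise 1 states O(vacate_premises) outright.
The contrapositive of premise 4 (O(escalate_consent -> ~vacate_premises)) is O(vacate_premises -> ~escalate_consent), and O(vacate_premises) is already established, so O(~escalate_consent).
The contrapositive of premise 6 (O(register_key -> escalate_consent)) is O(~escalate_consent -> ~register_key), and O(~escalate_consent) is already established, so O(~register_key).
From O(~register_key) and premise 8, O(~register_key -> ~approve_form), we obtain O(~approve_form).
The contrapositive of premise 5 (O(~reject_affidavit -> approve_form)) is O(~approve_form -> reject_affidavit), and O(~approve_form) is already established, so O(reject_affidavit).
Premise 3 is O(~hold_funds -> ~reject_affidavit); contrapositively O(reject_affidavit -> hold_funds). Since O(reject_affidavit) holds, K gives O(hold_funds).
Premises 2, 7 do not contribute to this derivation.
Thus O(hold_funds), which is F(~hold_funds): ~hold_funds is forbidden.

Forbidden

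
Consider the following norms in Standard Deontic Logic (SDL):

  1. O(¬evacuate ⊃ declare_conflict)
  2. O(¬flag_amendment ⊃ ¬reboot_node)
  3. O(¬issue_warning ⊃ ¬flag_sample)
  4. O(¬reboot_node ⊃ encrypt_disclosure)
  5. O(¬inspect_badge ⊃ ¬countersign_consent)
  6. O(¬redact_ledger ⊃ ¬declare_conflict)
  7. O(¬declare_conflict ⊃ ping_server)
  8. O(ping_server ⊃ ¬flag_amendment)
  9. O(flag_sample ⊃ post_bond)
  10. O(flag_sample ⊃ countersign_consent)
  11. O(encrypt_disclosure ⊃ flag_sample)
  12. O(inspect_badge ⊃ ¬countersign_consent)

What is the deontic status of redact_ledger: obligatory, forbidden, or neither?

Obligatory

Premises 12 and 5 cover both cases: O(inspect_badge ⊃ ¬countersign_consent) and O(¬inspect_badge ⊃ ¬countersign_consent). Since inspect_badge ∨ ¬inspect_badge is a tautology, O(¬countersign_consent) follows.
Premise 10, O(flag_sample ⊃ countersign_consent), contraposes to O(¬countersign_consent ⊃ ¬flag_sample); with O(¬countersign_consent) we get O(¬flag_sample).
The contrapositive of premise 11 (O(encrypt_disclosure ⊃ flag_sample)) is O(¬flag_sample ⊃ ¬encrypt_disclosure), and O(¬flag_sample) is already established, so O(¬encrypt_disclosure).
Premise 4, O(¬reboot_node ⊃ encrypt_disclosure), contraposes to O(¬encrypt_disclosure ⊃ reboot_node); with O(¬encrypt_disclosure) we get O(reboot_node).
Premise 2 is O(¬flag_amendment ⊃ ¬reboot_node); contrapositively O(reboot_node ⊃ flag_amendment). Since O(reboot_node) holds, K gives O(flag_amendment).
Premise 8 is O(ping_server ⊃ ¬flag_amendment); contrapositively O(flag_amendment ⊃ ¬ping_server). Since O(flag_amendment) holds, K gives O(¬ping_server).
The contrapositive of premise 7 (O(¬declare_conflict ⊃ ping_server)) is O(¬ping_server ⊃ declare_conflict), and O(¬ping_server) is already established, so O(declare_conflict).
Premise 6, O(¬redact_ledger ⊃ ¬declare_conflict), contraposes to O(declare_conflict ⊃ redact_ledger); with O(declare_conflict) we get O(redact_ledger).
Premises 1, 3, 9 do not contribute to this derivation.
Hence redact_ledger is obligatory.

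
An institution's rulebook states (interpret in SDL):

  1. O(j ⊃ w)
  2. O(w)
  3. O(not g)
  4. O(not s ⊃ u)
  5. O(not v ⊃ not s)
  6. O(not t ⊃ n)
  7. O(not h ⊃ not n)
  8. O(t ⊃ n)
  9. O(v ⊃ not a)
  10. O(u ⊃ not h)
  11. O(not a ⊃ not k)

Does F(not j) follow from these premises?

No

Premise 1 is O(j ⊃ w); even if O(w) held, inferring O(j) would be affirming the consequent — invalid.
No other premise forces O(j). An ideal world satisfying every premise can still have not j true, so F(not j) is not derivable.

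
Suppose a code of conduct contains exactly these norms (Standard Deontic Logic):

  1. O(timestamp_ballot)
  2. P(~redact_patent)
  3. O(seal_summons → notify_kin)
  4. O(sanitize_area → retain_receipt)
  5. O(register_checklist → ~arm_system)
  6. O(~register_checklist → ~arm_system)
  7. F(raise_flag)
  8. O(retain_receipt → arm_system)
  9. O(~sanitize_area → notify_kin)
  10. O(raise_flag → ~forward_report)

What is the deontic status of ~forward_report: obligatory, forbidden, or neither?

Premise 10 is O(raise_flag → ~forward_report), but O(raise_flag) is not derivable from the premises, so it does not yield O(~forward_report).
No premise or chain of K-axiom applications forces O(~forward_report), and none forces O(forward_report). So ~forward_report is neither obligatory nor forbidden under these norms.

Neither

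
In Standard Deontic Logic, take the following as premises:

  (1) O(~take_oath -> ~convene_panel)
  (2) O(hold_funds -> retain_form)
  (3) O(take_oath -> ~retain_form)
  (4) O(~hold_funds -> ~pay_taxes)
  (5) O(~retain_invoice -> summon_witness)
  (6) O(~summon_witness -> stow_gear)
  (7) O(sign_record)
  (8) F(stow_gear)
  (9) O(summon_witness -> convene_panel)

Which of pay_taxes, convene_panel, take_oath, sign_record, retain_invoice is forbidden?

Premise 8, F(stow_gear), is equivalent to O(~stow_gear).
The contrapositive of premise 6 (O(~summon_witness -> stow_gear)) is O(~stow_gear -> summon_witness), and O(~stow_gear) is already established, so O(summon_witness).
From O(summon_witness) and premise 9, O(summon_witness -> convene_panel), we obtain O(convene_panel).
The contrapositive of premise 1 (O(~take_oath -> ~convene_panel)) is O(convene_panel -> take_oath), and O(convene_panel) is already established, so O(take_oath).
With premise 3, O(take_oath -> ~retain_form), the K-axiom yields O(~retain_form).
The contrapositive of premise 2 (O(hold_funds -> retain_form)) is O(~retain_form -> ~hold_funds), and O(~retain_form) is already established, so O(~hold_funds).
Applying K to premise 4 (O(~hold_funds -> ~pay_taxes)) and O(~hold_funds) yields O(~pay_taxes).
So O(~pay_taxes) holds, i.e. pay_taxes is forbidden. None of the other listed options is forbidden under the premises.

pay_taxes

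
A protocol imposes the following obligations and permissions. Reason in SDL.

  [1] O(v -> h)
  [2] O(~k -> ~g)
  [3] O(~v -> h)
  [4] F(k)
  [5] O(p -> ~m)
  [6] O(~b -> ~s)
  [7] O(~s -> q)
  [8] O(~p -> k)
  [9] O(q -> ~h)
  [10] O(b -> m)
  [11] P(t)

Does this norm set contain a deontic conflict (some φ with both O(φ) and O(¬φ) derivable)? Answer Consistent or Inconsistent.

Inconsistent

By case analysis on v: premise 1 gives O(v -> h) and premise 3 gives O(~v -> h), so O(h) either way.
The contrapositive of premise 9 (O(q -> ~h)) is O(h -> ~q), and O(h) is already established, so O(~q).
Premise 7, O(~s -> q), contraposes to O(~q -> s); with O(~q) we get O(s).
The contrapositive of premise 6 (O(~b -> ~s)) is O(s -> b), and O(s) is already established, so O(b).
With premise 10, O(b -> m), the K-axiom yields O(m).
Premise 5, O(p -> ~m), contraposes to O(m -> ~p); with O(m) we get O(~p).
Applying K to premise 8 (O(~p -> k)) and O(~p) yields O(k).
However, F(k) at premise 4 amounts to O(~k).
We now have both O(k) and O(~k) — k is simultaneously obligatory and forbidden, violating the D-axiom.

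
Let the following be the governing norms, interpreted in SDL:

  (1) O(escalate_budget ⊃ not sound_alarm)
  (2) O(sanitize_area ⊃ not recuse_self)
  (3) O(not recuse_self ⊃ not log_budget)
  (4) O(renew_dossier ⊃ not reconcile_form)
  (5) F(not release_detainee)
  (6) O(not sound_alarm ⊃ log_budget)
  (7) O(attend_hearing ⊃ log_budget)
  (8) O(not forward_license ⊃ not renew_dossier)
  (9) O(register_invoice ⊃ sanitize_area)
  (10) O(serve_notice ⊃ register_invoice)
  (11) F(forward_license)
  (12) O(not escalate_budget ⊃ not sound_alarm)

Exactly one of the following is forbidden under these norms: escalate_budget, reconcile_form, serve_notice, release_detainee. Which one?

Premises 12 and 1 cover both cases: O(not escalate_budget ⊃ not sound_alarm) and O(escalate_budget ⊃ not sound_alarm). Since not escalate_budget ∨ escalate_budget is a tautology, O(not sound_alarm) follows.
Applying K to premise 6 (O(not sound_alarm ⊃ log_budget)) and O(not sound_alarm) yields O(log_budget).
The contrapositive of premise 3 (O(not recuse_self ⊃ not log_budget)) is O(log_budget ⊃ recuse_self), and O(log_budget) is already established, so O(recuse_self).
Premise 2 is O(sanitize_area ⊃ not recuse_self); contrapositively O(recuse_self ⊃ not sanitize_area). Since O(recuse_self) holds, K gives O(not sanitize_area).
Premise 9, O(register_invoice ⊃ sanitize_area), contraposes to O(not sanitize_area ⊃ not register_invoice); with O(not sanitize_area) we get O(not register_invoice).
Premise 10, O(serve_notice ⊃ register_invoice), contraposes to O(not register_invoice ⊃ not serve_notice); with O(not register_invoice) we get O(not serve_notice).
So O(not serve_notice) holds, i.e. serve_notice is forbidden. None of the other listed options is forbidden under the premises.

serve_notice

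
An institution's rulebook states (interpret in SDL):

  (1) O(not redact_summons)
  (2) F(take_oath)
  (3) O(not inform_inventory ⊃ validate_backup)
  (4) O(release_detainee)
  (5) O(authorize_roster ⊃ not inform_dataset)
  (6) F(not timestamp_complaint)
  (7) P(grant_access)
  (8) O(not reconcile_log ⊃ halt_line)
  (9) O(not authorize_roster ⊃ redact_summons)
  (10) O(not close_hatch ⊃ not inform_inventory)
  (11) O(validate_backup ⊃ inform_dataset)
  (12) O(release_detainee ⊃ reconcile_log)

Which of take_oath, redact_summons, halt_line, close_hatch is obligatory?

Premise 1 states O(not redact_summons) outright.
The contrapositive of premise 9 (O(not authorize_roster ⊃ redact_summons)) is O(not redact_summons ⊃ authorize_roster), and O(not redact_summons) is already established, so O(authorize_roster).
Premise 5 is O(authorize_roster ⊃ not inform_dataset); since O(authorize_roster), deontic closure gives O(not inform_dataset).
Premise 11 is O(validate_backup ⊃ inform_dataset); contrapositively O(not inform_dataset ⊃ not validate_backup). Since O(not inform_dataset) holds, K gives O(not validate_backup).
The contrapositive of premise 3 (O(not inform_inventory ⊃ validate_backup)) is O(not validate_backup ⊃ inform_inventory), and O(not validate_backup) is already established, so O(inform_inventory).
Premise 10, O(not close_hatch ⊃ not inform_inventory), contraposes to O(inform_inventory ⊃ close_hatch); with O(inform_inventory) we get O(close_hatch).
So O(close_hatch) holds — close_hatch is obligatory. None of the other listed options is made obligatory by any chain of premises.

close_hatch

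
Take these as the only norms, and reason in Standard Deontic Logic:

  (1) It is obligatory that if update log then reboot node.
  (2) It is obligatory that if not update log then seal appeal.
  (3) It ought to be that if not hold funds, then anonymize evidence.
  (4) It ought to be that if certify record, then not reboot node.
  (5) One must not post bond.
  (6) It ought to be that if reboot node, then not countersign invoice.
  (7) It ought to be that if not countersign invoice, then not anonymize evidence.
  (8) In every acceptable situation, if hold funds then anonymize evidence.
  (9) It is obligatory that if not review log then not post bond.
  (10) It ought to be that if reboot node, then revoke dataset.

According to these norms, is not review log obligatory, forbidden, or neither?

Neither

Premise 9 is O(¬review_log → ¬post_bond); even if O(¬post_bond) held, inferring O(¬review_log) would be affirming the consequent — invalid.
No premise or chain of K-axiom applications forces O(¬review_log), and none forces O(review_log). So ¬review_log is neither obligatory nor forbidden under these norms.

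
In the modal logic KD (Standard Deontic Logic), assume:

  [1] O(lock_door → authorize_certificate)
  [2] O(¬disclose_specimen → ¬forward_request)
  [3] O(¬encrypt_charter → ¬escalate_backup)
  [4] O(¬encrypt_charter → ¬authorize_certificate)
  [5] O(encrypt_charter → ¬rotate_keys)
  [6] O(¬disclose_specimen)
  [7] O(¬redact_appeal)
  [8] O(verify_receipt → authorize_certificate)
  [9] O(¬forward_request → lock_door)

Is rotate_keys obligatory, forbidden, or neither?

Forbidden

Premise 6 states O(¬disclose_specimen) outright.
From O(¬disclose_specimen) and premise 2, O(¬disclose_specimen → ¬forward_request), we obtain O(¬forward_request).
With premise 9, O(¬forward_request → lock_door), the K-axiom yields O(lock_door).
With premise 1, O(lock_door → authorize_certificate), the K-axiom yields O(authorize_certificate).
Premise 4 is O(¬encrypt_charter → ¬authorize_certificate); contrapositively O(authorize_certificate → encrypt_charter). Since O(authorize_certificate) holds, K gives O(encrypt_charter).
Premise 5 is O(encrypt_charter → ¬rotate_keys); since O(encrypt_charter), deontic closure gives O(¬rotate_keys).
Premises 3, 7, 8 do not contribute to this derivation.
Thus O(¬rotate_keys), which is F(rotate_keys): rotate_keys is forbidden.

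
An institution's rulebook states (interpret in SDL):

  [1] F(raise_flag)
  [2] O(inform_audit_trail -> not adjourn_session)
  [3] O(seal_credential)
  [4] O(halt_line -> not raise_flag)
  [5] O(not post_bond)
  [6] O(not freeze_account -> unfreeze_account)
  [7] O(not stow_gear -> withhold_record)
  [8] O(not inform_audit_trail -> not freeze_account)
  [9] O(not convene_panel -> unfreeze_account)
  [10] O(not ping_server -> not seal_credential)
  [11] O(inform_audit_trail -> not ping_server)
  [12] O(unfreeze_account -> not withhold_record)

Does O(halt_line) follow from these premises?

No

Premise 4 is O(halt_line -> not raise_flag); even if O(not raise_flag) held, inferring O(halt_line) would be affirming the consequent — invalid.
No other premise forces O(halt_line). An ideal world satisfying every premise can still have halt_line false, so O(halt_line) is not derivable.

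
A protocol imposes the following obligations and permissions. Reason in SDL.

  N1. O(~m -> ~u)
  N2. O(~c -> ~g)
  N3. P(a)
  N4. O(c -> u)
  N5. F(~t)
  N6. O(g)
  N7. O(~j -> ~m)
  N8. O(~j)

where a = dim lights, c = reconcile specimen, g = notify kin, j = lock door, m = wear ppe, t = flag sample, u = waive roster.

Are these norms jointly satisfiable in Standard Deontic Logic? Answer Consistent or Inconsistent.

Inconsistent

Premise 6 gives O(g).
Premise 2, O(~c -> ~g), contraposes to O(g -> c); with O(g) we get O(c).
With premise 4, O(c -> u), the K-axiom yields O(u).
The contrapositive of premise 1 (O(~m -> ~u)) is O(u -> m), and O(u) is already established, so O(m).
Premise 7, O(~j -> ~m), contraposes to O(m -> j); with O(m) we get O(j).
But premise 8 directly asserts O(~j).
We now have both O(j) and O(~j) — j is simultaneously obligatory and forbidden, violating the D-axiom.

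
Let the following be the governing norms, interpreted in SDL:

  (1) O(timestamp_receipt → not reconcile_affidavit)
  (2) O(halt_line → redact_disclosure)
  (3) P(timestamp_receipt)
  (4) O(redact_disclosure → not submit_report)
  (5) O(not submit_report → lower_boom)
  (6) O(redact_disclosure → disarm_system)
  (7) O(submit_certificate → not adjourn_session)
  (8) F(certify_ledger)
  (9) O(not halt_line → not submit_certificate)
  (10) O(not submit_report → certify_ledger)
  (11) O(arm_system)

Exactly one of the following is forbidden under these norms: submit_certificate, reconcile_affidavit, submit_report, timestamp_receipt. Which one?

submit_certificate

Premise 8 is F(certify_ledger), i.e. O(not certify_ledger).
The contrapositive of premise 10 (O(not submit_report → certify_ledger)) is O(not certify_ledger → submit_report), and O(not certify_ledger) is already established, so O(submit_report).
Premise 4, O(redact_disclosure → not submit_report), contraposes to O(submit_report → not redact_disclosure); with O(submit_report) we get O(not redact_disclosure).
Premise 2, O(halt_line → redact_disclosure), contraposes to O(not redact_disclosure → not halt_line); with O(not redact_disclosure) we get O(not halt_line).
Applying K to premise 9 (O(not halt_line → not submit_certificate)) and O(not halt_line) yields O(not submit_certificate).
So O(not submit_certificate) holds, i.e. submit_certificate is forbidden. None of the other listed options is forbidden under the premises.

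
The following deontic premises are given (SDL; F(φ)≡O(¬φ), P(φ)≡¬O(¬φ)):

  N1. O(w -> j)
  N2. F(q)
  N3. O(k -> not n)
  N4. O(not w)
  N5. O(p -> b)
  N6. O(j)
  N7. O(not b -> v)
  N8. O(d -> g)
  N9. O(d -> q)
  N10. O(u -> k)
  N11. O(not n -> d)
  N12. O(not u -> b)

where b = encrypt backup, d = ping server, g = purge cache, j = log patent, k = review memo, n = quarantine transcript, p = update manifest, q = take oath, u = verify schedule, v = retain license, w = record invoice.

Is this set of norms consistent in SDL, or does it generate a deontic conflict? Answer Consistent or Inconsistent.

Consistent

Premise 1 is O(w -> j); even if O(j) held, inferring O(w) would be affirming the consequent — invalid.
So O(w) is not derivable, and the apparent clash with O(not w) does not arise.
A world satisfying every obligation exists (e.g. b=true, d=false, g=false, j=true, k=false, n=true, p=false, q=false, u=false, v=false, w=false); no atom is both obligatory and forbidden, so the set is consistent.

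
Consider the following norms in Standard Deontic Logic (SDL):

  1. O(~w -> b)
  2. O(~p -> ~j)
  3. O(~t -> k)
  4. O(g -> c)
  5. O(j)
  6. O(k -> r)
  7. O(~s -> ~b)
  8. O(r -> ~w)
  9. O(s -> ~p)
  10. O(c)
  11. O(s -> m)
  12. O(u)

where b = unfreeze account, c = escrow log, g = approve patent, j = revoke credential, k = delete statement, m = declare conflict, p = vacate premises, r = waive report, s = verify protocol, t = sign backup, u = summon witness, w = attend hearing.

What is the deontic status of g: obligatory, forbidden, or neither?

Premise 4 is O(g -> c); even if O(c) held, inferring O(g) would be affirming the consequent — invalid.
No premise or chain of K-axiom applications forces O(g), and none forces O(~g). So g is neither obligatory nor forbidden under these norms.

Neither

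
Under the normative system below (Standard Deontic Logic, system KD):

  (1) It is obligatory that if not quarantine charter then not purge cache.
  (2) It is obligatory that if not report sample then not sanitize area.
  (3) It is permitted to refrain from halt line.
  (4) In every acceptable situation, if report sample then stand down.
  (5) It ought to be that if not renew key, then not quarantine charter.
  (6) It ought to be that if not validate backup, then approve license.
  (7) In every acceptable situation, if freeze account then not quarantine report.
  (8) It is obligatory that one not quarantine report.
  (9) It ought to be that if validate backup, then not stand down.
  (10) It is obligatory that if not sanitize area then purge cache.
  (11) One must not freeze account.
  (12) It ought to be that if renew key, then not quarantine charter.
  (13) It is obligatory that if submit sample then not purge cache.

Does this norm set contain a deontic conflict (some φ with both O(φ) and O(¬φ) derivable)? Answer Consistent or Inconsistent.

Premise 7 is O(freeze_account → ¬quarantine_report); even if O(¬quarantine_report) held, inferring O(freeze_account) would be affirming the consequent — invalid.
So O(freeze_account) is not derivable, and the apparent clash with O(¬freeze_account) does not arise.
A world satisfying every obligation exists (e.g. approve_license=true, freeze_account=false, halt_line=false, purge_cache=false, quarantine_charter=false, quarantine_report=false, renew_key=false, report_sample=true, sanitize_area=true, stand_down=true, submit_sample=false, validate_backup=false); no atom is both obligatory and forbidden, so the set is consistent.

Consistent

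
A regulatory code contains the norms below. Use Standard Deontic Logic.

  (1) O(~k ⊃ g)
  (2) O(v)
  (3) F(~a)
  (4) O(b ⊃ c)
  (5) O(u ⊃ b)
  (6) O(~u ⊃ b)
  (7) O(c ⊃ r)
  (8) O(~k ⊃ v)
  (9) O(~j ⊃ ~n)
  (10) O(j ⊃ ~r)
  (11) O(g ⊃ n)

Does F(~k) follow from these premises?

Yes

By case analysis on ~u: premise 6 gives O(~u ⊃ b) and premise 5 gives O(u ⊃ b), so O(b) either way.
Applying K to premise 4 (O(b ⊃ c)) and O(b) yields O(c).
Premise 7 is O(c ⊃ r); since O(c), deontic closure gives O(r).
Premise 10, O(j ⊃ ~r), contraposes to O(r ⊃ ~j); with O(r) we get O(~j).
Applying K to premise 9 (O(~j ⊃ ~n)) and O(~j) yields O(~n).
Premise 11, O(g ⊃ n), contraposes to O(~n ⊃ ~g); with O(~n) we get O(~g).
Premise 1, O(~k ⊃ g), contraposes to O(~g ⊃ k); with O(~g) we get O(k).
Premises 2, 3, 8 do not contribute to this derivation.
So O(k) holds, i.e. F(~k). The claim follows.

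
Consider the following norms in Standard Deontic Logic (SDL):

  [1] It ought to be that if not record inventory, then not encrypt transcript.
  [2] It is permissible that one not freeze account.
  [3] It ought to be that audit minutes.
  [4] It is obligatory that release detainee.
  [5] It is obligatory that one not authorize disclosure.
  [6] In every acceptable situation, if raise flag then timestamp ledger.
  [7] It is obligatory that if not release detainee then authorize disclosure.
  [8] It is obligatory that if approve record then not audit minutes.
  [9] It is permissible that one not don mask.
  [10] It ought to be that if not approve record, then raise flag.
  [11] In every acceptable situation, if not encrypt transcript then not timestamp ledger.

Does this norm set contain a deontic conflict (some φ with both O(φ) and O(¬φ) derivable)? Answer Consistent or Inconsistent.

Consistent

Premise 7 is O(¬release_detainee → authorize_disclosure), but O(¬release_detainee) is not derivable from the premises, so it does not yield O(authorize_disclosure).
So O(authorize_disclosure) is not derivable, and the apparent clash with O(¬authorize_disclosure) does not arise.
A world satisfying every obligation exists (e.g. approve_record=false, audit_minutes=true, authorize_disclosure=false, don_mask=false, encrypt_transcript=true, freeze_account=false, raise_flag=true, record_inventory=true, release_detainee=true, timestamp_ledger=true); no atom is both obligatory and forbidden, so the set is consistent.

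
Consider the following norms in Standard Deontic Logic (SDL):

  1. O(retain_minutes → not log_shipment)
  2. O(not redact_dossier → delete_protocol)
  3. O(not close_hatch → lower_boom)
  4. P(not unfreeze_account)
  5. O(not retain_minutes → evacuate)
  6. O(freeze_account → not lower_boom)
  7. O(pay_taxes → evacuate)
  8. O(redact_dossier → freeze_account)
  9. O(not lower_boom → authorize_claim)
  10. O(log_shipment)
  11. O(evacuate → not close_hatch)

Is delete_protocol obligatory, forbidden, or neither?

Obligatory

Premise 10 gives O(log_shipment).
Premise 1, O(retain_minutes → not log_shipment), contraposes to O(log_shipment → not retain_minutes); with O(log_shipment) we get O(not retain_minutes).
Applying K to premise 5 (O(not retain_minutes → evacuate)) and O(not retain_minutes) yields O(evacuate).
Premise 11 is O(evacuate → not close_hatch); since O(evacuate), deontic closure gives O(not close_hatch).
With premise 3, O(not close_hatch → lower_boom), the K-axiom yields O(lower_boom).
The contrapositive of premise 6 (O(freeze_account → not lower_boom)) is O(lower_boom → not freeze_account), and O(lower_boom) is already established, so O(not freeze_account).
Premise 8 is O(redact_dossier → freeze_account); contrapositively O(not freeze_account → not redact_dossier). Since O(not freeze_account) holds, K gives O(not redact_dossier).
Premise 2 is O(not redact_dossier → delete_protocol); since O(not redact_dossier), deontic closure gives O(delete_protocol).
Premises 4, 7, 9 do not contribute to this derivation.
Hence delete_protocol is obligatory.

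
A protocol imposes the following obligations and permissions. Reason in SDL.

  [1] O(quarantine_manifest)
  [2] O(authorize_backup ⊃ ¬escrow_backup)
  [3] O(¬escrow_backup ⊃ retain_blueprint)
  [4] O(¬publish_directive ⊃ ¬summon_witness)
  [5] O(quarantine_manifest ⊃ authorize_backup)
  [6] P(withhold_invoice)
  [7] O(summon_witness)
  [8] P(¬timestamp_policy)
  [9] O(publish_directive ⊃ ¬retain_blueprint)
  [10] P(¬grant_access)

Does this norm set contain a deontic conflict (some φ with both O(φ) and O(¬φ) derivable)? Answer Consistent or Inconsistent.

Premise 7 states O(summon_witness) outright.
Premise 4, O(¬publish_directive ⊃ ¬summon_witness), contraposes to O(summon_witness ⊃ publish_directive); with O(summon_witness) we get O(publish_directive).
Premise 9 is O(publish_directive ⊃ ¬retain_blueprint); since O(publish_directive), deontic closure gives O(¬retain_blueprint).
The contrapositive of premise 3 (O(¬escrow_backup ⊃ retain_blueprint)) is O(¬retain_blueprint ⊃ escrow_backup), and O(¬retain_blueprint) is already established, so O(escrow_backup).
Premise 2, O(authorize_backup ⊃ ¬escrow_backup), contraposes to O(escrow_backup ⊃ ¬authorize_backup); with O(escrow_backup) we get O(¬authorize_backup).
Premise 5, O(quarantine_manifest ⊃ authorize_backup), contraposes to O(¬authorize_backup ⊃ ¬quarantine_manifest); with O(¬authorize_backup) we get O(¬quarantine_manifest).
However, premise 1 gives O(quarantine_manifest).
We now have both O(¬quarantine_manifest) and O(quarantine_manifest) — quarantine_manifest is simultaneously obligatory and forbidden, violating the D-axiom.

Inconsistent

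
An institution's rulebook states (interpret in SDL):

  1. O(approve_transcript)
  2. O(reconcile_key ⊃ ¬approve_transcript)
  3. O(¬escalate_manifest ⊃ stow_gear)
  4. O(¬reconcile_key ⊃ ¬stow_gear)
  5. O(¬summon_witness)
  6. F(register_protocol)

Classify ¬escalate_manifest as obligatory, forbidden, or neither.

Premise 1 states O(approve_transcript) outright.
Premise 2, O(reconcile_key ⊃ ¬approve_transcript), contraposes to O(approve_transcript ⊃ ¬reconcile_key); with O(approve_transcript) we get O(¬reconcile_key).
Applying K to premise 4 (O(¬reconcile_key ⊃ ¬stow_gear)) and O(¬reconcile_key) yields O(¬stow_gear).
Premise 3 is O(¬escalate_manifest ⊃ stow_gear); contrapositively O(¬stow_gear ⊃ escalate_manifest). Since O(¬stow_gear) holds, K gives O(escalate_manifest).
Premises 5, 6 do not contribute to this derivation.
Thus O(escalate_manifest), which is F(¬escalate_manifest): ¬escalate_manifest is forbidden.

Forbidden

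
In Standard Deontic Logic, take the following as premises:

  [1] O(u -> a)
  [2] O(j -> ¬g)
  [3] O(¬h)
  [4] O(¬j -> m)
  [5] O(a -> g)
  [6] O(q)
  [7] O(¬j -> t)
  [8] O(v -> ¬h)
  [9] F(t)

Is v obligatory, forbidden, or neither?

Neither

Premise 8 is O(v -> ¬h); even if O(¬h) held, inferring O(v) would be affirming the consequent — invalid.
No premise or chain of K-axiom applications forces O(v), and none forces O(¬v). So v is neither obligatory nor forbidden under these norms.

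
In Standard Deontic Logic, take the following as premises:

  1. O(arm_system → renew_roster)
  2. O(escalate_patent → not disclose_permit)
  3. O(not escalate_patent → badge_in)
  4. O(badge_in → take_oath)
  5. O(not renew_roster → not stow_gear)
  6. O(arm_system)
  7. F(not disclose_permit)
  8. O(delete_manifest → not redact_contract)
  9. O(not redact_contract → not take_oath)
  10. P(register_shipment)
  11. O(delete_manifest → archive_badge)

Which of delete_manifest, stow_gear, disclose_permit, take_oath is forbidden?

delete_manifest

Premise 7 is F(not disclose_permit), i.e. O(disclose_permit).
Premise 2, O(escalate_patent → not disclose_permit), contraposes to O(disclose_permit → not escalate_patent); with O(disclose_permit) we get O(not escalate_patent).
Premise 3 is O(not escalate_patent → badge_in); since O(not escalate_patent), deontic closure gives O(badge_in).
Applying K to premise 4 (O(badge_in → take_oath)) and O(badge_in) yields O(take_oath).
Premise 9, O(not redact_contract → not take_oath), contraposes to O(take_oath → redact_contract); with O(take_oath) we get O(redact_contract).
Premise 8 is O(delete_manifest → not redact_contract); contrapositively O(redact_contract → not delete_manifest). Since O(redact_contract) holds, K gives O(not delete_manifest).
So O(not delete_manifest) holds, i.e. delete_manifest is forbidden. None of the other listed options is forbidden under the premises.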